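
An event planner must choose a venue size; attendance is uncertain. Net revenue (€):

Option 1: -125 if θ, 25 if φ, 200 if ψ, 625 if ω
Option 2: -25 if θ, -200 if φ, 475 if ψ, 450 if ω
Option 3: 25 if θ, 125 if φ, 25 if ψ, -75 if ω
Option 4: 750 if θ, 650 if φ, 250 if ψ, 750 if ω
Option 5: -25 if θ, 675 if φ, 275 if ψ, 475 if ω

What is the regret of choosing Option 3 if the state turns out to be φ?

550

Best payoff under φ is 675.
Regret = 675 − 125 = 550.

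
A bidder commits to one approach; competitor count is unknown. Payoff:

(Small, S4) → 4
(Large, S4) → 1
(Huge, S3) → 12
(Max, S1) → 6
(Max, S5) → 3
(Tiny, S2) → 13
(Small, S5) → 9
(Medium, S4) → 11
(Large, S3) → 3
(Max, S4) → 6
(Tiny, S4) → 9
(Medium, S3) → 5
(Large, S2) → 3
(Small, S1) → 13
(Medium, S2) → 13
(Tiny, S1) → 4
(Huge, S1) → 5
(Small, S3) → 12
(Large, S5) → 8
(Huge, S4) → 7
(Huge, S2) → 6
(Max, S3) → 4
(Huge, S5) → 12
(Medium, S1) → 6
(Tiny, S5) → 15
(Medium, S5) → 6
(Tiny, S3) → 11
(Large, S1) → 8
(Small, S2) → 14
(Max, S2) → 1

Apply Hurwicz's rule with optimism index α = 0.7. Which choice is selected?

Tiny

Tiny: 0.7·15 + 0.3·4 = 11.7
Small: 0.7·14 + 0.3·4 = 11
Medium: 0.7·13 + 0.3·5 = 10.6
Large: 0.7·8 + 0.3·1 = 5.9
Huge: 0.7·12 + 0.3·5 = 9.9
Max: 0.7·6 + 0.3·1 = 4.5
Highest Hurwicz score = 11.7 → Tiny.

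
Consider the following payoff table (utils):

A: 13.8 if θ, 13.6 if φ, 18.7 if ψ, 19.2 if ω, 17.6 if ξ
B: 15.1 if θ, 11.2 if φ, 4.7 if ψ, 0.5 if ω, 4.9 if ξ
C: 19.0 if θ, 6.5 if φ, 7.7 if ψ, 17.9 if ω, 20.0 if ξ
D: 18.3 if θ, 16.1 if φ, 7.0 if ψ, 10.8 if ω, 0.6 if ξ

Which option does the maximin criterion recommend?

Row minima: A=13.6, B=0.5, C=6.5, D=0.6
Best worst-case = 13.6 → A.

A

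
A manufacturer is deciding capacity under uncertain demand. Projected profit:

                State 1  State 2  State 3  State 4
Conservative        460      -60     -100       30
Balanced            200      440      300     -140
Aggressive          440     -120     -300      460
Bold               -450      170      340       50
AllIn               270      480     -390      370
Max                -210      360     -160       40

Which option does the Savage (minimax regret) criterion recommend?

Column bests: State 1=460, State 2=480, State 3=340, State 4=460.
Conservative regrets: 0, 540, 440, 430 → max 540
Balanced regrets: 260, 40, 40, 600 → max 600
Aggressive regrets: 20, 600, 640, 0 → max 640
Bold regrets: 910, 310, 0, 410 → max 910
AllIn regrets: 190, 0, 730, 90 → max 730
Max regrets: 670, 120, 500, 420 → max 670
Smallest max regret = 540 → Conservative.

Conservative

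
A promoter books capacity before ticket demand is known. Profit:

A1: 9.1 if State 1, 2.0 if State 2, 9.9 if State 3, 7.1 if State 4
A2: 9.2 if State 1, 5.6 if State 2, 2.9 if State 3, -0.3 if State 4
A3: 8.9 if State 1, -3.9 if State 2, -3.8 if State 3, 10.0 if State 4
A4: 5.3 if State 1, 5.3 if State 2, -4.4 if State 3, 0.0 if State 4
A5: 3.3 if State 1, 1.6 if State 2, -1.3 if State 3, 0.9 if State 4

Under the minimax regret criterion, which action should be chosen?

Column bests: State 1=9.2, State 2=5.6, State 3=9.9, State 4=10.0.
A1 regrets: 0.1, 3.6, 0.0, 2.9 → max 3.6
A2 regrets: 0.0, 0.0, 7.0, 10.3 → max 10.3
A3 regrets: 0.3, 9.5, 13.7, 0.0 → max 13.7
A4 regrets: 3.9, 0.3, 14.3, 10.0 → max 14.3
A5 regrets: 5.9, 4.0, 11.2, 9.1 → max 11.2
Smallest max regret = 3.6 → A1.

A1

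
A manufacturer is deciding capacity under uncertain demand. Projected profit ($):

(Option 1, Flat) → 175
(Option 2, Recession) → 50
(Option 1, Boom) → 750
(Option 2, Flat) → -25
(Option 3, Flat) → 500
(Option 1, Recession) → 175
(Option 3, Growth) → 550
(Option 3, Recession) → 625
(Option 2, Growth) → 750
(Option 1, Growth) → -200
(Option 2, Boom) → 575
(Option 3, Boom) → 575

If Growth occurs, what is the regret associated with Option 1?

950

Best payoff under Growth is 750.
Regret = 750 − (-200) = 950.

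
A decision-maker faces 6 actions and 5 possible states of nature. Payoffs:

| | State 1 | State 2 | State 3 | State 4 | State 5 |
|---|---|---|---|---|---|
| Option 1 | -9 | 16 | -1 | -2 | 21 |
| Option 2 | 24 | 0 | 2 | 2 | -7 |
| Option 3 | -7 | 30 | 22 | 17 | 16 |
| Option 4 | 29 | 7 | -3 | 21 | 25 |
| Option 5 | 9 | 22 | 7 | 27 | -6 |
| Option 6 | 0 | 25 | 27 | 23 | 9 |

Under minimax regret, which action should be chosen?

Option 6

Column bests: State 1=29, State 2=30, State 3=27, State 4=27, State 5=25.
Option 1 regrets: 38, 14, 28, 29, 4 → max 38
Option 2 regrets: 5, 30, 25, 25, 32 → max 32
Option 3 regrets: 36, 0, 5, 10, 9 → max 36
Option 4 regrets: 0, 23, 30, 6, 0 → max 30
Option 5 regrets: 20, 8, 20, 0, 31 → max 31
Option 6 regrets: 29, 5, 0, 4, 16 → max 29
Smallest max regret = 29 → Option 6.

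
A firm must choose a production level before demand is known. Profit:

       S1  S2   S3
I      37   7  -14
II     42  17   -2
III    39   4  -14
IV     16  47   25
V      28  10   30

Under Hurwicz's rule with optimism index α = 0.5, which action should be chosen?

IV

I: 0.5·37 + 0.5·(-14) = 11.5
II: 0.5·42 + 0.5·(-2) = 20
III: 0.5·39 + 0.5·(-14) = 12.5
IV: 0.5·47 + 0.5·16 = 31.5
V: 0.5·30 + 0.5·10 = 20
Highest Hurwicz score = 31.5 → IV.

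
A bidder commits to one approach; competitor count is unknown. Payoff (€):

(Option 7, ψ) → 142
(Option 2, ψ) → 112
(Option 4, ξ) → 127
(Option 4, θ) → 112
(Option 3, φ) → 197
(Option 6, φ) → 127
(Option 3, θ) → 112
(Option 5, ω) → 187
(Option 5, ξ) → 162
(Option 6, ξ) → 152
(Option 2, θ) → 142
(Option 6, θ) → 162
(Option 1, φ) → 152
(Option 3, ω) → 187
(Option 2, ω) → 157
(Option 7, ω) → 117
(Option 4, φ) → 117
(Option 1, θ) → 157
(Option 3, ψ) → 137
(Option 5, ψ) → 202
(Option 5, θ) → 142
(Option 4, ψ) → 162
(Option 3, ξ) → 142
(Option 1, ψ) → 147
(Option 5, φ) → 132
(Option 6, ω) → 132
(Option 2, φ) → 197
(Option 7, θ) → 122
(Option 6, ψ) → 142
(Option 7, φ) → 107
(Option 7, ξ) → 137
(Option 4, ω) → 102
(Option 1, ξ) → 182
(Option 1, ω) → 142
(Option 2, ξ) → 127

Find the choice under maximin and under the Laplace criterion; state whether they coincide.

Row minima: Option 1=142, Option 2=112, Option 3=112, Option 4=102, Option 5=132, Option 6=127, Option 7=107
Best worst-case = 142 → Option 1.
Row averages: Option 1=156, Option 2=147, Option 3=155, Option 4=124, Option 5=165, Option 6=143, Option 7=125
Highest average = 165 → Option 5.

maximin → Option 1; laplace → Option 5 (disagree)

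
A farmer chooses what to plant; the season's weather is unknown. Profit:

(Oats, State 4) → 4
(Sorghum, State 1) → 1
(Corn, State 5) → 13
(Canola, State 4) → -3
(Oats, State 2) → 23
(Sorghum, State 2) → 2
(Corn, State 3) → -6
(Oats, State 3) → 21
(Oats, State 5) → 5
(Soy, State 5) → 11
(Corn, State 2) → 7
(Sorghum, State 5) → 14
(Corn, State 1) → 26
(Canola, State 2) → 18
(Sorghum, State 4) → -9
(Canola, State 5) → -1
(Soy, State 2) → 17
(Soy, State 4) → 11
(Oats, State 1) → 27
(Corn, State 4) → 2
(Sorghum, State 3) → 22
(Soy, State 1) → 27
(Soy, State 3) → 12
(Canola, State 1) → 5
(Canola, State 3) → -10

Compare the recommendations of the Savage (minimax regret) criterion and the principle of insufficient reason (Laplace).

Column bests: State 1=27, State 2=23, State 3=22, State 4=11, State 5=14.
Corn regrets: 1, 16, 28, 9, 1 → max 28
Sorghum regrets: 26, 21, 0, 20, 0 → max 26
Soy regrets: 0, 6, 10, 0, 3 → max 10
Canola regrets: 22, 5, 32, 14, 15 → max 32
Oats regrets: 0, 0, 1, 7, 9 → max 9
Smallest max regret = 9 → Oats.
Row averages: Corn=8.4, Sorghum=6, Soy=15.6, Canola=1.8, Oats=16
Highest average = 16 → Oats.

minimax regret → Oats; laplace → Oats (agree)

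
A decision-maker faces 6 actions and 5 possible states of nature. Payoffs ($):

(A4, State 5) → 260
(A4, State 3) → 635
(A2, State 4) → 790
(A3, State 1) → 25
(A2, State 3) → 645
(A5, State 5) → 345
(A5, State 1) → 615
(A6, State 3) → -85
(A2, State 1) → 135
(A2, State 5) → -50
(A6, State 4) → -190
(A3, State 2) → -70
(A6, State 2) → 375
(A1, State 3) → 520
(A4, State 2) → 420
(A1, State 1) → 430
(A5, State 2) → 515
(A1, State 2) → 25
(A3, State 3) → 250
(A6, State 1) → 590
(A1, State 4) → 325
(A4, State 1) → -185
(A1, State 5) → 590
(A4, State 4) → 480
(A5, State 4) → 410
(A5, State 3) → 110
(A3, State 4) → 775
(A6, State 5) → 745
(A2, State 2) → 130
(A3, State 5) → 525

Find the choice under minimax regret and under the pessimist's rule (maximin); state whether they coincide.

minimax regret → A1; maximin → A5 (disagree)

Column bests: State 1=615, State 2=515, State 3=645, State 4=790, State 5=745.
A1 regrets: 185, 490, 125, 465, 155 → max 490
A2 regrets: 480, 385, 0, 0, 795 → max 795
A3 regrets: 590, 585, 395, 15, 220 → max 590
A4 regrets: 800, 95, 10, 310, 485 → max 800
A5 regrets: 0, 0, 535, 380, 400 → max 535
A6 regrets: 25, 140, 730, 980, 0 → max 980
Smallest max regret = 490 → A1.
Row minima: A1=25, A2=-50, A3=-70, A4=-185, A5=110, A6=-190
Best worst-case = 110 → A5.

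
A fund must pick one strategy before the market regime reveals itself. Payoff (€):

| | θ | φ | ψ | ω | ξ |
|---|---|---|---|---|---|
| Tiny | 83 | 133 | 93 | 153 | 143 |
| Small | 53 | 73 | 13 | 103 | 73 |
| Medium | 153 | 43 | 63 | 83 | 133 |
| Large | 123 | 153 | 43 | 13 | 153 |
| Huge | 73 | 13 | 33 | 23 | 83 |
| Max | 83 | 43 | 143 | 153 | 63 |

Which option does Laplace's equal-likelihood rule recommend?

Row averages: Tiny=121, Small=63, Medium=95, Large=97, Huge=45, Max=97
Highest average = 121 → Tiny.

Tiny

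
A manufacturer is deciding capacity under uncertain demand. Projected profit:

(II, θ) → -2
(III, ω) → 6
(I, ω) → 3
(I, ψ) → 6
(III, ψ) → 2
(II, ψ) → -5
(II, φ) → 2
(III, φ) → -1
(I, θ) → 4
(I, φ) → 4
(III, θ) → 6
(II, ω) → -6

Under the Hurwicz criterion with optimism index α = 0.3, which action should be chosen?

I

I: 0.3·6 + 0.7·3 = 3.9
II: 0.3·2 + 0.7·(-6) = -3.6
III: 0.3·6 + 0.7·(-1) = 1.1
Highest Hurwicz score = 3.9 → I.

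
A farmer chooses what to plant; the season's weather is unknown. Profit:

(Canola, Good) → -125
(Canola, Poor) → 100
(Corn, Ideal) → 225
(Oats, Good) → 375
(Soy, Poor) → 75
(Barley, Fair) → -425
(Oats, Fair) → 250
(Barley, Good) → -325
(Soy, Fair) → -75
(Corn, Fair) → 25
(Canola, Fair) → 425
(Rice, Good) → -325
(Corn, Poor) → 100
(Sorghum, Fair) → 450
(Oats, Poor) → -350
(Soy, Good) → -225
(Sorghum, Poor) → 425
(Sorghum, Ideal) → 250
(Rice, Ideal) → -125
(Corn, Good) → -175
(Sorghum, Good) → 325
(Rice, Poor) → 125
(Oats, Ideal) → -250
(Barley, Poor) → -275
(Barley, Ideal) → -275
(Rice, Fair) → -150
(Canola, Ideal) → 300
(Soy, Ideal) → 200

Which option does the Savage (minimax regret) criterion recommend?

Column bests: Poor=425, Fair=450, Good=375, Ideal=300.
Soy regrets: 350, 525, 600, 100 → max 600
Barley regrets: 700, 875, 700, 575 → max 875
Sorghum regrets: 0, 0, 50, 50 → max 50
Rice regrets: 300, 600, 700, 425 → max 700
Canola regrets: 325, 25, 500, 0 → max 500
Oats regrets: 775, 200, 0, 550 → max 775
Corn regrets: 325, 425, 550, 75 → max 550
Smallest max regret = 50 → Sorghum.

Sorghum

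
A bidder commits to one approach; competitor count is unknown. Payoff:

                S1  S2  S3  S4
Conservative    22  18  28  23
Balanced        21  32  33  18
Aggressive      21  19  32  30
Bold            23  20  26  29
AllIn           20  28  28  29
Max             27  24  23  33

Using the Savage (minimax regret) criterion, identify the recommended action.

AllIn

Column bests: S1=27, S2=32, S3=33, S4=33.
Conservative regrets: 5, 14, 5, 10 → max 14
Balanced regrets: 6, 0, 0, 15 → max 15
Aggressive regrets: 6, 13, 1, 3 → max 13
Bold regrets: 4, 12, 7, 4 → max 12
AllIn regrets: 7, 4, 5, 4 → max 7
Max regrets: 0, 8, 10, 0 → max 10
Smallest max regret = 7 → AllIn.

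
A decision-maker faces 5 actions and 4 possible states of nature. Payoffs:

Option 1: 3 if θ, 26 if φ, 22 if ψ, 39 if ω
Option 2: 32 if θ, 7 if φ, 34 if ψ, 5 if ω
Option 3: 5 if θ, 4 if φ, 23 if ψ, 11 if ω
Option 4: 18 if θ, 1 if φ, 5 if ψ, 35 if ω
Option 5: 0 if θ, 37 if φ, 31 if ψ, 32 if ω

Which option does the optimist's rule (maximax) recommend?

Row maxima: Option 1=39, Option 2=34, Option 3=23, Option 4=35, Option 5=37
Best best-case = 39 → Option 1.

Option 1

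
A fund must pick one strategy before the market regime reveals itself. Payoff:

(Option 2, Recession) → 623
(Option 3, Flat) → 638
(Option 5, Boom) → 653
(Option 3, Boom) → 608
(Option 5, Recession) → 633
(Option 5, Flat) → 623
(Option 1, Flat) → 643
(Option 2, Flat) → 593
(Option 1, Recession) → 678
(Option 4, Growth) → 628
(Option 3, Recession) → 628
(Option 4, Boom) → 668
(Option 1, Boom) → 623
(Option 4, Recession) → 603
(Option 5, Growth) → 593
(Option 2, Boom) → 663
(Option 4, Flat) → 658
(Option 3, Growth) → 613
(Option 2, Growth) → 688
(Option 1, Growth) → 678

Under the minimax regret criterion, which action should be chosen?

Column bests: Recession=678, Flat=658, Growth=688, Boom=668.
Option 1 regrets: 0, 15, 10, 45 → max 45
Option 2 regrets: 55, 65, 0, 5 → max 65
Option 3 regrets: 50, 20, 75, 60 → max 75
Option 4 regrets: 75, 0, 60, 0 → max 75
Option 5 regrets: 45, 35, 95, 15 → max 95
Smallest max regret = 45 → Option 1.

Option 1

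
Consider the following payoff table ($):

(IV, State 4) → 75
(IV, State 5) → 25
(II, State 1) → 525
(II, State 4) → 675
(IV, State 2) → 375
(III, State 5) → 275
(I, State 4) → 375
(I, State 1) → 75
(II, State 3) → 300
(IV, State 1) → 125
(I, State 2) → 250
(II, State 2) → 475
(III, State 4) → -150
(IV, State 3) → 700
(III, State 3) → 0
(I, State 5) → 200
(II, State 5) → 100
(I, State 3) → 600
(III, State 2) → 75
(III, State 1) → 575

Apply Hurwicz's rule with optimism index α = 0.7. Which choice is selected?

II

I: 0.7·600 + 0.3·75 = 442.5
II: 0.7·675 + 0.3·100 = 502.5
III: 0.7·575 + 0.3·(-150) = 357.5
IV: 0.7·700 + 0.3·25 = 497.5
Highest Hurwicz score = 502.5 → II.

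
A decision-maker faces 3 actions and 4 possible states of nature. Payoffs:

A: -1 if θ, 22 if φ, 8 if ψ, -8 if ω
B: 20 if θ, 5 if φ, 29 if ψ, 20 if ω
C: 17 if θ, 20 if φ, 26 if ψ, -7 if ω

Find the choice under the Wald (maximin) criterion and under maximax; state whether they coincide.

maximin → B; maximax → B (agree)

Row minima: A=-8, B=5, C=-7
Best worst-case = 5 → B.
Row maxima: A=22, B=29, C=26
Best best-case = 29 → B.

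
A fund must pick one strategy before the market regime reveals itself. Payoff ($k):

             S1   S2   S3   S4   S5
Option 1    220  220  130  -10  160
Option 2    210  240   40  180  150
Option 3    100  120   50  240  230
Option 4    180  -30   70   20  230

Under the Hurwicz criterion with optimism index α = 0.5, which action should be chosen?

Option 3

Option 1: 0.5·220 + 0.5·(-10) = 105
Option 2: 0.5·240 + 0.5·40 = 140
Option 3: 0.5·240 + 0.5·50 = 145
Option 4: 0.5·230 + 0.5·(-30) = 100
Highest Hurwicz score = 145 → Option 3.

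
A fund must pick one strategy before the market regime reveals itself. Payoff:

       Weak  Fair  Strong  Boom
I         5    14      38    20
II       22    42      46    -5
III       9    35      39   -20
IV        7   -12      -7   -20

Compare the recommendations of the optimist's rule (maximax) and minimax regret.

Row maxima: I=38, II=46, III=39, IV=7
Best best-case = 46 → II.
Column bests: Weak=22, Fair=42, Strong=46, Boom=20.
I regrets: 17, 28, 8, 0 → max 28
II regrets: 0, 0, 0, 25 → max 25
III regrets: 13, 7, 7, 40 → max 40
IV regrets: 15, 54, 53, 40 → max 54
Smallest max regret = 25 → II.

maximax → II; minimax regret → II (agree)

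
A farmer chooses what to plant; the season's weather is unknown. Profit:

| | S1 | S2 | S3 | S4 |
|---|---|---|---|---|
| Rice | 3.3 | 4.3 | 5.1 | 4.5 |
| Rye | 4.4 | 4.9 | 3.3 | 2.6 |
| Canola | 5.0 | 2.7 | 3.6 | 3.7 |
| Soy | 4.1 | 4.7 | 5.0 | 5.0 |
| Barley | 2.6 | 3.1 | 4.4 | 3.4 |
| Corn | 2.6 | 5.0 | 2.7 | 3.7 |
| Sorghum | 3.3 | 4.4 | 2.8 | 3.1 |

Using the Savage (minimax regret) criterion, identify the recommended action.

Column bests: S1=5.0, S2=5.0, S3=5.1, S4=5.0.
Rice regrets: 1.7, 0.7, 0.0, 0.5 → max 1.7
Rye regrets: 0.6, 0.1, 1.8, 2.4 → max 2.4
Canola regrets: 0.0, 2.3, 1.5, 1.3 → max 2.3
Soy regrets: 0.9, 0.3, 0.1, 0.0 → max 0.9
Barley regrets: 2.4, 1.9, 0.7, 1.6 → max 2.4
Corn regrets: 2.4, 0.0, 2.4, 1.3 → max 2.4
Sorghum regrets: 1.7, 0.6, 2.3, 1.9 → max 2.3
Smallest max regret = 0.9 → Soy.

Soy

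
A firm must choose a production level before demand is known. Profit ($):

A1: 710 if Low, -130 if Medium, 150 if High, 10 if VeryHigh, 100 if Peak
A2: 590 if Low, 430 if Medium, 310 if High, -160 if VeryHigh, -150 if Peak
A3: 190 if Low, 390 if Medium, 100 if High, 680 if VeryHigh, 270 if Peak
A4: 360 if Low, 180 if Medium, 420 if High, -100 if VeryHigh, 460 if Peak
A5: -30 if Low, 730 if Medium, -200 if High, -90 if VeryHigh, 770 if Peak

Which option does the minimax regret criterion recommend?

A3

Column bests: Low=710, Medium=730, High=420, VeryHigh=680, Peak=770.
A1 regrets: 0, 860, 270, 670, 670 → max 860
A2 regrets: 120, 300, 110, 840, 920 → max 920
A3 regrets: 520, 340, 320, 0, 500 → max 520
A4 regrets: 350, 550, 0, 780, 310 → max 780
A5 regrets: 740, 0, 620, 770, 0 → max 770
Smallest max regret = 520 → A3.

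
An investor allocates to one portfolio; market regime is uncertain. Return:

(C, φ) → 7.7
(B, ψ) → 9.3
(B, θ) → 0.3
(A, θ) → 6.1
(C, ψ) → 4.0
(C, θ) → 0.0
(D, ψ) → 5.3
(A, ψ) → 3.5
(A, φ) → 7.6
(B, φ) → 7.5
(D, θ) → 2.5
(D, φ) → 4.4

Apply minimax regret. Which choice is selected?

D

Column bests: θ=6.1, φ=7.7, ψ=9.3.
A regrets: 0.0, 0.1, 5.8 → max 5.8
B regrets: 5.8, 0.2, 0.0 → max 5.8
C regrets: 6.1, 0.0, 5.3 → max 6.1
D regrets: 3.6, 3.3, 4.0 → max 4.0
Smallest max regret = 4.0 → D.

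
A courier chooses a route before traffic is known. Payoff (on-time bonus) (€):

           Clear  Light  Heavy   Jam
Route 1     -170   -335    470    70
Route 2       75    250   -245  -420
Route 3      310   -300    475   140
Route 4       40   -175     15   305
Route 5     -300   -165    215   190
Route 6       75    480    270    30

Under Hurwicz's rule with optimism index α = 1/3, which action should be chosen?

Route 6

Route 1: 1/3·470 + 2/3·(-335) = -200/3
Route 2: 1/3·250 + 2/3·(-420) = -590/3
Route 3: 1/3·475 + 2/3·(-300) = -125/3
Route 4: 1/3·305 + 2/3·(-175) = -15
Route 5: 1/3·215 + 2/3·(-300) = -385/3
Route 6: 1/3·480 + 2/3·30 = 180
Highest Hurwicz score = 180 → Route 6.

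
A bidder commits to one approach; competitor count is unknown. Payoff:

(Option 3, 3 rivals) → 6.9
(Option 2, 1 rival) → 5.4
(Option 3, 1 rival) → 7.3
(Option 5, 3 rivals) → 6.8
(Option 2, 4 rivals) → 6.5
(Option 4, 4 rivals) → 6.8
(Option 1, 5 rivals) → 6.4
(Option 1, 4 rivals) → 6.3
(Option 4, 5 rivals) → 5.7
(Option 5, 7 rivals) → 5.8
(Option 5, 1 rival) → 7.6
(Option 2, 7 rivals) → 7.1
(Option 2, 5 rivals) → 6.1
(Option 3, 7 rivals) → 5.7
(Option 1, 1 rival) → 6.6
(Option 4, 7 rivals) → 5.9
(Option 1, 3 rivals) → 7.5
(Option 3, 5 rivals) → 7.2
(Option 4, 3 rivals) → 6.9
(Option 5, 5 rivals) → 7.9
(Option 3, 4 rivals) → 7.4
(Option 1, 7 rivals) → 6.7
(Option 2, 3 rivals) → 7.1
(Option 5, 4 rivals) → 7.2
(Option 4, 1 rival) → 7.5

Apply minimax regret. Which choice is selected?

Column bests: 1 rival=7.6, 3 rivals=7.5, 4 rivals=7.4, 5 rivals=7.9, 7 rivals=7.1.
Option 1 regrets: 1.0, 0.0, 1.1, 1.5, 0.4 → max 1.5
Option 2 regrets: 2.2, 0.4, 0.9, 1.8, 0.0 → max 2.2
Option 3 regrets: 0.3, 0.6, 0.0, 0.7, 1.4 → max 1.4
Option 4 regrets: 0.1, 0.6, 0.6, 2.2, 1.2 → max 2.2
Option 5 regrets: 0.0, 0.7, 0.2, 0.0, 1.3 → max 1.3
Smallest max regret = 1.3 → Option 5.

Option 5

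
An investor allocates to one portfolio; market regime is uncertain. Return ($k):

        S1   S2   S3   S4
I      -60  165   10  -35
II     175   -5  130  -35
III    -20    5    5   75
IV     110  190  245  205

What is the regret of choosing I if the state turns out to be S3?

Best payoff under S3 is 245.
Regret = 245 − 10 = 235.

235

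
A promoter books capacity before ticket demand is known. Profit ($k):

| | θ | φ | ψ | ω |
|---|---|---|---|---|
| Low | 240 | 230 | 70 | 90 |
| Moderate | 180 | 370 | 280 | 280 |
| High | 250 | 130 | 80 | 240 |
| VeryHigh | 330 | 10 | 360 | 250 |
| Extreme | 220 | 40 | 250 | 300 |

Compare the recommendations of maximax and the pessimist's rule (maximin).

maximax → Moderate; maximin → Moderate (agree)

Row maxima: Low=240, Moderate=370, High=250, VeryHigh=360, Extreme=300
Best best-case = 370 → Moderate.
Row minima: Low=70, Moderate=180, High=80, VeryHigh=10, Extreme=40
Best worst-case = 180 → Moderate.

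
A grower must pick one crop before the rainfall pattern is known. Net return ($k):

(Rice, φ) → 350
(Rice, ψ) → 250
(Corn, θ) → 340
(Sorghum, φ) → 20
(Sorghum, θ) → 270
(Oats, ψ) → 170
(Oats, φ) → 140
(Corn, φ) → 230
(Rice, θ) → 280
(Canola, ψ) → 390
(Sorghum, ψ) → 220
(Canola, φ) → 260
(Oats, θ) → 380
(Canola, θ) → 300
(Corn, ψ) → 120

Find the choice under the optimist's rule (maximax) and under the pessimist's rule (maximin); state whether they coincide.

maximax → Canola; maximin → Canola (agree)

Row maxima: Oats=380, Sorghum=270, Rice=350, Canola=390, Corn=340
Best best-case = 390 → Canola.
Row minima: Oats=140, Sorghum=20, Rice=250, Canola=260, Corn=120
Best worst-case = 260 → Canola.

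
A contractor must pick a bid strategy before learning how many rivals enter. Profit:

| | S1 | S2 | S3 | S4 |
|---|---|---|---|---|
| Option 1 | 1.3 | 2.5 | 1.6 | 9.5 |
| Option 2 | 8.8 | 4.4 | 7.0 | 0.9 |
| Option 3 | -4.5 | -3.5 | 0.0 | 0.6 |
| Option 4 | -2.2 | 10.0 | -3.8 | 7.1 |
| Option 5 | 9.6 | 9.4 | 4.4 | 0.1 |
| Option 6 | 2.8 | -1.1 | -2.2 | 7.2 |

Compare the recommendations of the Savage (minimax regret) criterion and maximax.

minimax regret → Option 1; maximax → Option 4 (disagree)

Column bests: S1=9.6, S2=10.0, S3=7.0, S4=9.5.
Option 1 regrets: 8.3, 7.5, 5.4, 0.0 → max 8.3
Option 2 regrets: 0.8, 5.6, 0.0, 8.6 → max 8.6
Option 3 regrets: 14.1, 13.5, 7.0, 8.9 → max 14.1
Option 4 regrets: 11.8, 0.0, 10.8, 2.4 → max 11.8
Option 5 regrets: 0.0, 0.6, 2.6, 9.4 → max 9.4
Option 6 regrets: 6.8, 11.1, 9.2, 2.3 → max 11.1
Smallest max regret = 8.3 → Option 1.
Row maxima: Option 1=9.5, Option 2=8.8, Option 3=0.6, Option 4=10.0, Option 5=9.6, Option 6=7.2
Best best-case = 10.0 → Option 4.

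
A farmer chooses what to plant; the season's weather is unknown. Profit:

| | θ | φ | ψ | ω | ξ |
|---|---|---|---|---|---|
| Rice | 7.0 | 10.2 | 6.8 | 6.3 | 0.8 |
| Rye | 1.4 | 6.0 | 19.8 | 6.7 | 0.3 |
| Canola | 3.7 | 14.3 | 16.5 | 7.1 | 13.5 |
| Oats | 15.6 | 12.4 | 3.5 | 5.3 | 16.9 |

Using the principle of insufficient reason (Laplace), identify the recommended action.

Canola

Row averages: Rice=6.22, Rye=6.84, Canola=11.02, Oats=10.74
Highest average = 11.02 → Canola.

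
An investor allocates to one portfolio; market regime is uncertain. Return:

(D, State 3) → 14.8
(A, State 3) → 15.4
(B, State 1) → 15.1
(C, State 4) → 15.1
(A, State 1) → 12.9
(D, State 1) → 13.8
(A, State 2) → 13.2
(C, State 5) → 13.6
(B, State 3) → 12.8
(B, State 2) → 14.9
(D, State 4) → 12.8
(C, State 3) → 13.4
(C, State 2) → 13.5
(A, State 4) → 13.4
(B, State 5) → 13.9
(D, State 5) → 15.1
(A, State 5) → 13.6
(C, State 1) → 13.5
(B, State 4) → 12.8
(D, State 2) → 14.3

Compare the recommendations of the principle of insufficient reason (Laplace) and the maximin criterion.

laplace → D; maximin → C (disagree)

Row averages: A=13.7, B=13.9, C=13.82, D=14.16
Highest average = 14.16 → D.
Row minima: A=12.9, B=12.8, C=13.4, D=12.8
Best worst-case = 13.4 → C.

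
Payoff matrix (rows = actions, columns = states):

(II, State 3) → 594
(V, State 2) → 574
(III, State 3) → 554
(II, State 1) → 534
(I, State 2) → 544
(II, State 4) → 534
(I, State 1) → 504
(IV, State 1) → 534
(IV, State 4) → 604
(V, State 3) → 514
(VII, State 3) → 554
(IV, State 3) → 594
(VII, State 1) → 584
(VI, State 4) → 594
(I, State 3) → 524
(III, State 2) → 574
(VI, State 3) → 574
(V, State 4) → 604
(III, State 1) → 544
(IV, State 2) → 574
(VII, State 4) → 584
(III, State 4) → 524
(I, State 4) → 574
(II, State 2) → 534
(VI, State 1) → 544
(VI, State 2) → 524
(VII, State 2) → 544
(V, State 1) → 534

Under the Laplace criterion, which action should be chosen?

IV

Row averages: I=536.5, II=549, III=549, IV=576.5, V=556.5, VI=559, VII=566.5
Highest average = 576.5 → IV.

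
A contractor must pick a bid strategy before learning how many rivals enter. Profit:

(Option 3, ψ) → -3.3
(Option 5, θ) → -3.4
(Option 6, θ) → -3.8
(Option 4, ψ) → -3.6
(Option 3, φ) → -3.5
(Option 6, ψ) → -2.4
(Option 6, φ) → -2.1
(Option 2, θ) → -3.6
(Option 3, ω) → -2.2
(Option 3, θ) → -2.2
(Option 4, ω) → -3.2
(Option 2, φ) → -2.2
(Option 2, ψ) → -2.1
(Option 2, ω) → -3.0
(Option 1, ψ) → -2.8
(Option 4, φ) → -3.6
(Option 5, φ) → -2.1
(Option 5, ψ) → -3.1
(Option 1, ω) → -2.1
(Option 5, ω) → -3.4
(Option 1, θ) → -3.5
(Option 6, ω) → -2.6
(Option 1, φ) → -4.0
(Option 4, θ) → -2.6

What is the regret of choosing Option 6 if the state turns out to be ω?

0.5

Best payoff under ω is -2.1.
Regret = -2.1 − (-2.6) = 0.5.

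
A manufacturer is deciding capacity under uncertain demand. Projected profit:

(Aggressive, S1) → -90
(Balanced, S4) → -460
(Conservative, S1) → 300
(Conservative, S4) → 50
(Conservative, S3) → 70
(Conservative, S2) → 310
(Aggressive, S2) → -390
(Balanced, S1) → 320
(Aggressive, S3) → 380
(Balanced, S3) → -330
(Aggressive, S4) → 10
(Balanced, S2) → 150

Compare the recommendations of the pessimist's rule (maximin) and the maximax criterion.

maximin → Conservative; maximax → Aggressive (disagree)

Row minima: Conservative=50, Balanced=-460, Aggressive=-390
Best worst-case = 50 → Conservative.
Row maxima: Conservative=310, Balanced=320, Aggressive=380
Best best-case = 380 → Aggressive.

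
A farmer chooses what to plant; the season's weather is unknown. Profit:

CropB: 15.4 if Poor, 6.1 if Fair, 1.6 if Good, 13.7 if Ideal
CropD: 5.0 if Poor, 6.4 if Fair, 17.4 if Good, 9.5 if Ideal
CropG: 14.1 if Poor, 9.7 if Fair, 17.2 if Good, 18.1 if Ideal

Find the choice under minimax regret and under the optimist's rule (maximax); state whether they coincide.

minimax regret → CropG; maximax → CropG (agree)

Column bests: Poor=15.4, Fair=9.7, Good=17.4, Ideal=18.1.
CropB regrets: 0.0, 3.6, 15.8, 4.4 → max 15.8
CropD regrets: 10.4, 3.3, 0.0, 8.6 → max 10.4
CropG regrets: 1.3, 0.0, 0.2, 0.0 → max 1.3
Smallest max regret = 1.3 → CropG.
Row maxima: CropB=15.4, CropD=17.4, CropG=18.1
Best best-case = 18.1 → CropG.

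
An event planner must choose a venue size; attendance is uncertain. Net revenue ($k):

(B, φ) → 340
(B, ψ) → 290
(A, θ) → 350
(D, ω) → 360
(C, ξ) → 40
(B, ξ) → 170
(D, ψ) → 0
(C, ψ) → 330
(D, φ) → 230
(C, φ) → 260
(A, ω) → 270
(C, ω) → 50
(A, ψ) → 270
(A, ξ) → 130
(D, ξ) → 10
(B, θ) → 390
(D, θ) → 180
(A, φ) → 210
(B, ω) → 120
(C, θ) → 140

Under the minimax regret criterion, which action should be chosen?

A

Column bests: θ=390, φ=340, ψ=330, ω=360, ξ=170.
A regrets: 40, 130, 60, 90, 40 → max 130
B regrets: 0, 0, 40, 240, 0 → max 240
C regrets: 250, 80, 0, 310, 130 → max 310
D regrets: 210, 110, 330, 0, 160 → max 330
Smallest max regret = 130 → A.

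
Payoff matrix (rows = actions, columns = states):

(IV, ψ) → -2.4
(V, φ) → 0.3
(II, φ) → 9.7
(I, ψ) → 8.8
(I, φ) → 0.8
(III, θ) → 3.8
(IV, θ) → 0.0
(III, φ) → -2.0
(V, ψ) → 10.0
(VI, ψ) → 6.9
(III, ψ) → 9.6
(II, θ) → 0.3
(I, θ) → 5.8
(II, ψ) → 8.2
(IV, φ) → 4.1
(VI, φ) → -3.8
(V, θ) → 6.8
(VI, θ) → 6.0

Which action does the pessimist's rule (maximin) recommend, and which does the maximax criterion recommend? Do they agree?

Row minima: I=0.8, II=0.3, III=-2.0, IV=-2.4, V=0.3, VI=-3.8
Best worst-case = 0.8 → I.
Row maxima: I=8.8, II=9.7, III=9.6, IV=4.1, V=10.0, VI=6.9
Best best-case = 10.0 → V.

maximin → I; maximax → V (disagree)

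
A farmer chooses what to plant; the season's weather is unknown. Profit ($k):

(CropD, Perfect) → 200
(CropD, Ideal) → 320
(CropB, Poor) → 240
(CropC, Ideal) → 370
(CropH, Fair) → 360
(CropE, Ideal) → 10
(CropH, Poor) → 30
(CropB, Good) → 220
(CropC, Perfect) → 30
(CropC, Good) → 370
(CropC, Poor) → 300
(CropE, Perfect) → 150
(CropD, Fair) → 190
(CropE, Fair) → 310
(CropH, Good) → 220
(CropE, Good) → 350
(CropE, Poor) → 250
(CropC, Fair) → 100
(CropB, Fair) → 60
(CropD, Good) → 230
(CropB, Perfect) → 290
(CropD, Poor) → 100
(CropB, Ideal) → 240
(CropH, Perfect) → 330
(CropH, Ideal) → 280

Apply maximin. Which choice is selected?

Row minima: CropC=30, CropD=100, CropB=60, CropH=30, CropE=10
Best worst-case = 100 → CropD.

CropD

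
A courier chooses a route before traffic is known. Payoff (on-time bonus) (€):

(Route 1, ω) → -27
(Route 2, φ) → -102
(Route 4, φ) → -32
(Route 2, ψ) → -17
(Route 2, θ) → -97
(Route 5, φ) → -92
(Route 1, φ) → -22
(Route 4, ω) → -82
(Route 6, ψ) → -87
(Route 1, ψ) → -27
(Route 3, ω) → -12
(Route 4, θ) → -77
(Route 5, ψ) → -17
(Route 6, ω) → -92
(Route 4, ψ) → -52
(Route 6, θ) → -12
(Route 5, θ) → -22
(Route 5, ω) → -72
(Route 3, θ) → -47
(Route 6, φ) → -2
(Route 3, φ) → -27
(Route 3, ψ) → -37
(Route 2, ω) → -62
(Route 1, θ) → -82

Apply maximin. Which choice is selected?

Row minima: Route 1=-82, Route 2=-102, Route 3=-47, Route 4=-82, Route 5=-92, Route 6=-92
Best worst-case = -47 → Route 3.

Route 3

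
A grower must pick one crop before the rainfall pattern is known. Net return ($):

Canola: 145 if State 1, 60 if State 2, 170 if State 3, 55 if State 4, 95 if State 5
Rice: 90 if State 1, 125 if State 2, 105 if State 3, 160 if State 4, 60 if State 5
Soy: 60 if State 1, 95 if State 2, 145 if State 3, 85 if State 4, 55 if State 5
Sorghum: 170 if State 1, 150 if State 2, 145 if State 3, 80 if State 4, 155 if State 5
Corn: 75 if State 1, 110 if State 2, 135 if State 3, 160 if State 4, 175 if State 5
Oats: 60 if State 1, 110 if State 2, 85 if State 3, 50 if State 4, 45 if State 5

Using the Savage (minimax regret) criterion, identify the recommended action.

Sorghum

Column bests: State 1=170, State 2=150, State 3=170, State 4=160, State 5=175.
Canola regrets: 25, 90, 0, 105, 80 → max 105
Rice regrets: 80, 25, 65, 0, 115 → max 115
Soy regrets: 110, 55, 25, 75, 120 → max 120
Sorghum regrets: 0, 0, 25, 80, 20 → max 80
Corn regrets: 95, 40, 35, 0, 0 → max 95
Oats regrets: 110, 40, 85, 110, 130 → max 130
Smallest max regret = 80 → Sorghum.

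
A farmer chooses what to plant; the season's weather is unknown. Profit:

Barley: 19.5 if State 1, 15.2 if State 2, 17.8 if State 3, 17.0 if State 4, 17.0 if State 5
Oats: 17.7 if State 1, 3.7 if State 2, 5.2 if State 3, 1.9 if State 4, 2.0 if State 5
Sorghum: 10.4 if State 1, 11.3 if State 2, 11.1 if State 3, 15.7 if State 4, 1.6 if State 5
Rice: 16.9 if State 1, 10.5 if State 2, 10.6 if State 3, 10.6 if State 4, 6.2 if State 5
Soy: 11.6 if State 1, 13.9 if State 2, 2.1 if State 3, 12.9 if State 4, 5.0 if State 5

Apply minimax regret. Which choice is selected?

Barley

Column bests: State 1=19.5, State 2=15.2, State 3=17.8, State 4=17.0, State 5=17.0.
Barley regrets: 0.0, 0.0, 0.0, 0.0, 0.0 → max 0.0
Oats regrets: 1.8, 11.5, 12.6, 15.1, 15.0 → max 15.1
Sorghum regrets: 9.1, 3.9, 6.7, 1.3, 15.4 → max 15.4
Rice regrets: 2.6, 4.7, 7.2, 6.4, 10.8 → max 10.8
Soy regrets: 7.9, 1.3, 15.7, 4.1, 12.0 → max 15.7
Smallest max regret = 0.0 → Barley.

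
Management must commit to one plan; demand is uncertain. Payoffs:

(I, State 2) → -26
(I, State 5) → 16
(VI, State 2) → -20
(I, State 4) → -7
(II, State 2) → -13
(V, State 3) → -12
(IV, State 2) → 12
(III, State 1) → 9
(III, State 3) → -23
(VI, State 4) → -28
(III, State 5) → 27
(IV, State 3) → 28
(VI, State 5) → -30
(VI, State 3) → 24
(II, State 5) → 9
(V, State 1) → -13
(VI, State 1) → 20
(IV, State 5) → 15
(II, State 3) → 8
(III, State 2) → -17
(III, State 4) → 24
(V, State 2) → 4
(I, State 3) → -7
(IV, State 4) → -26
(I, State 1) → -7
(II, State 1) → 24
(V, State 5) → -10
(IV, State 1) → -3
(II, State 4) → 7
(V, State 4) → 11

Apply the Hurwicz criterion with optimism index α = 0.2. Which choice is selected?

II

I: 0.2·16 + 0.8·(-26) = -17.6
II: 0.2·24 + 0.8·(-13) = -5.6
III: 0.2·27 + 0.8·(-23) = -13
IV: 0.2·28 + 0.8·(-26) = -15.2
V: 0.2·11 + 0.8·(-13) = -8.2
VI: 0.2·24 + 0.8·(-30) = -19.2
Highest Hurwicz score = -5.6 → II.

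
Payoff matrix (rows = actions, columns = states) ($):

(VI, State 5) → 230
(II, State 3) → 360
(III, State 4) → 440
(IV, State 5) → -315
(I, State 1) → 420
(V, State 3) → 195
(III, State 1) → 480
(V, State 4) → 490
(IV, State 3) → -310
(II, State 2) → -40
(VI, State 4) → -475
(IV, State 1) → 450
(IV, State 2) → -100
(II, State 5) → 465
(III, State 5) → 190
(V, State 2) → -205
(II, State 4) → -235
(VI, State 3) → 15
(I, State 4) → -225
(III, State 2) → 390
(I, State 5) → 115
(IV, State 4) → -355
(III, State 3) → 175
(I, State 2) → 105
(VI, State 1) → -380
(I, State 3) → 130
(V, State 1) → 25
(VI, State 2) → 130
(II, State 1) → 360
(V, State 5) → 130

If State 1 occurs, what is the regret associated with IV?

Best payoff under State 1 is 480.
Regret = 480 − 450 = 30.

30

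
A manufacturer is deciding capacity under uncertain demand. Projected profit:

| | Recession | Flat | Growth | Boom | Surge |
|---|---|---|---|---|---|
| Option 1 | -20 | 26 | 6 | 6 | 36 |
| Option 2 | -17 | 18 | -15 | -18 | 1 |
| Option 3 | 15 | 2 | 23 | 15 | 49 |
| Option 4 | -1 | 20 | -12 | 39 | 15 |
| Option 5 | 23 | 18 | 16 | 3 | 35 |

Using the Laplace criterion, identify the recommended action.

Option 3

Row averages: Option 1=10.8, Option 2=-6.2, Option 3=20.8, Option 4=12.2, Option 5=19
Highest average = 20.8 → Option 3.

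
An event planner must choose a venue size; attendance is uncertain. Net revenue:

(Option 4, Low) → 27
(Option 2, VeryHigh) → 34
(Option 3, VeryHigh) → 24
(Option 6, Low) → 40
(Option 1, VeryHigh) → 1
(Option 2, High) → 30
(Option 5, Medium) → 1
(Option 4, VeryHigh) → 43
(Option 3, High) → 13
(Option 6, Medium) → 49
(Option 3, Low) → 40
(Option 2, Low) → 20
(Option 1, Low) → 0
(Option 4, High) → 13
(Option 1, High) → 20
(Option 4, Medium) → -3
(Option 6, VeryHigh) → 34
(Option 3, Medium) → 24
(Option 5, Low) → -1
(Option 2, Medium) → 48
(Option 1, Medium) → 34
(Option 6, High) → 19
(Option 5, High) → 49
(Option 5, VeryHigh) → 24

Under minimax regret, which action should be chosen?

Option 2

Column bests: Low=40, Medium=49, High=49, VeryHigh=43.
Option 1 regrets: 40, 15, 29, 42 → max 42
Option 2 regrets: 20, 1, 19, 9 → max 20
Option 3 regrets: 0, 25, 36, 19 → max 36
Option 4 regrets: 13, 52, 36, 0 → max 52
Option 5 regrets: 41, 48, 0, 19 → max 48
Option 6 regrets: 0, 0, 30, 9 → max 30
Smallest max regret = 20 → Option 2.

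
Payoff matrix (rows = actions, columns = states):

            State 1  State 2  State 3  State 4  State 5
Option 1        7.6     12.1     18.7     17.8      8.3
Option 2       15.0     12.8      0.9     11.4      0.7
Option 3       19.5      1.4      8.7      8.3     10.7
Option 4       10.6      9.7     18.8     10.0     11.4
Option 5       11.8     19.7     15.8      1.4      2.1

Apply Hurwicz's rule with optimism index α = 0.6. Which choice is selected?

Option 1: 0.6·18.7 + 0.4·7.6 = 14.26
Option 2: 0.6·15.0 + 0.4·0.7 = 9.28
Option 3: 0.6·19.5 + 0.4·1.4 = 12.26
Option 4: 0.6·18.8 + 0.4·9.7 = 15.16
Option 5: 0.6·19.7 + 0.4·1.4 = 12.38
Highest Hurwicz score = 15.16 → Option 4.

Option 4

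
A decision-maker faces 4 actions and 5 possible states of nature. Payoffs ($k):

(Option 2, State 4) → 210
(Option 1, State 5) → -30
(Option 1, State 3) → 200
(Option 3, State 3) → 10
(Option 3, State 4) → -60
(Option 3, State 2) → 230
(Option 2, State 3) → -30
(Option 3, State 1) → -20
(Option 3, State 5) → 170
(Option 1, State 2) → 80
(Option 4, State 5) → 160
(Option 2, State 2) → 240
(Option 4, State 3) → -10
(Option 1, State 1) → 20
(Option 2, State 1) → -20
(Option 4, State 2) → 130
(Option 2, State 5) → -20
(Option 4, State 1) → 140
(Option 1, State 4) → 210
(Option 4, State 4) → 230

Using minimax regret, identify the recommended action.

Option 1

Column bests: State 1=140, State 2=240, State 3=200, State 4=230, State 5=170.
Option 1 regrets: 120, 160, 0, 20, 200 → max 200
Option 2 regrets: 160, 0, 230, 20, 190 → max 230
Option 3 regrets: 160, 10, 190, 290, 0 → max 290
Option 4 regrets: 0, 110, 210, 0, 10 → max 210
Smallest max regret = 200 → Option 1.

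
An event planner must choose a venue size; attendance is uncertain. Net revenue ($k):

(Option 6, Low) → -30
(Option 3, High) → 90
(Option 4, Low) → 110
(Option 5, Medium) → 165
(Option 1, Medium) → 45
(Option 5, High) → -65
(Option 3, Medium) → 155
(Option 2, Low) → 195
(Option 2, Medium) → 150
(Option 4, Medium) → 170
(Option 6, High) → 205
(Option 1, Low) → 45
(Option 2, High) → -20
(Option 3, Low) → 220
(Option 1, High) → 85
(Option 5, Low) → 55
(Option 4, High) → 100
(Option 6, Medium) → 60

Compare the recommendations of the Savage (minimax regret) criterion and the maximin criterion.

minimax regret → Option 4; maximin → Option 4 (agree)

Column bests: Low=220, Medium=170, High=205.
Option 1 regrets: 175, 125, 120 → max 175
Option 2 regrets: 25, 20, 225 → max 225
Option 3 regrets: 0, 15, 115 → max 115
Option 4 regrets: 110, 0, 105 → max 110
Option 5 regrets: 165, 5, 270 → max 270
Option 6 regrets: 250, 110, 0 → max 250
Smallest max regret = 110 → Option 4.
Row minima: Option 1=45, Option 2=-20, Option 3=90, Option 4=100, Option 5=-65, Option 6=-30
Best worst-case = 100 → Option 4.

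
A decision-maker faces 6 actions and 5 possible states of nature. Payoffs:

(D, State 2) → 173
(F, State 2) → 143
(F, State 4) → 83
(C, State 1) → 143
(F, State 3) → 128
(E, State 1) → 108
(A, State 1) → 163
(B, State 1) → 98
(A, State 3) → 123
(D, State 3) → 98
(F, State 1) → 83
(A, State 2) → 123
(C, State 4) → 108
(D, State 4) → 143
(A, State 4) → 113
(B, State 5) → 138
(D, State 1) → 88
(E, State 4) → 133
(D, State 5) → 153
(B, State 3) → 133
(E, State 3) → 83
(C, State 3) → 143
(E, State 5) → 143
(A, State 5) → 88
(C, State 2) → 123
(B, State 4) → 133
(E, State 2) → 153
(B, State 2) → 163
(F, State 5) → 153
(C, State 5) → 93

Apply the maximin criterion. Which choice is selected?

Row minima: A=88, B=98, C=93, D=88, E=83, F=83
Best worst-case = 98 → B.

B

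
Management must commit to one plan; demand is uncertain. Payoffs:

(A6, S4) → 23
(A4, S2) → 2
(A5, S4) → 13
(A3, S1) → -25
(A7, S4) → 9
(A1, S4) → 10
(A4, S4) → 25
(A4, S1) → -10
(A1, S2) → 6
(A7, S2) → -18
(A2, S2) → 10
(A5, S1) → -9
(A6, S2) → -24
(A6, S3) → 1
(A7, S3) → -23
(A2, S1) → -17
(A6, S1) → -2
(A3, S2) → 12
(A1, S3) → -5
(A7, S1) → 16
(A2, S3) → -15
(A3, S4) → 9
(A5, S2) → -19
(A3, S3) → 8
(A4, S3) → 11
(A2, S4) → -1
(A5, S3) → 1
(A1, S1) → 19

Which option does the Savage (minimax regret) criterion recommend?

Column bests: S1=19, S2=12, S3=11, S4=25.
A1 regrets: 0, 6, 16, 15 → max 16
A2 regrets: 36, 2, 26, 26 → max 36
A3 regrets: 44, 0, 3, 16 → max 44
A4 regrets: 29, 10, 0, 0 → max 29
A5 regrets: 28, 31, 10, 12 → max 31
A6 regrets: 21, 36, 10, 2 → max 36
A7 regrets: 3, 30, 34, 16 → max 34
Smallest max regret = 16 → A1.

A1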